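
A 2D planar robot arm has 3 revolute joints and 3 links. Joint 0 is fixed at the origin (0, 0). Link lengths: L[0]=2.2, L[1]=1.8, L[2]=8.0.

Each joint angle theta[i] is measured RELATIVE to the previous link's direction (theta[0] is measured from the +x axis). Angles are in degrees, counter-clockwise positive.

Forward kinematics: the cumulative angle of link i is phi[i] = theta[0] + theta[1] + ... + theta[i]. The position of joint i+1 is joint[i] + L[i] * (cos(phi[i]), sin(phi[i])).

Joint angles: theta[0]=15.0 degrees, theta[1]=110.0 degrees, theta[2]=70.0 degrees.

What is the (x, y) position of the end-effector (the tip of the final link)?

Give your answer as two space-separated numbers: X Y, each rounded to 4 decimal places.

Answer: -6.6348 -0.0267

Derivation:
joint[0] = (0.0000, 0.0000)  (base)
link 0: phi[0] = 15 = 15 deg
  cos(15 deg) = 0.9659, sin(15 deg) = 0.2588
  joint[1] = (0.0000, 0.0000) + 2.2 * (0.9659, 0.2588) = (0.0000 + 2.1250, 0.0000 + 0.5694) = (2.1250, 0.5694)
link 1: phi[1] = 15 + 110 = 125 deg
  cos(125 deg) = -0.5736, sin(125 deg) = 0.8192
  joint[2] = (2.1250, 0.5694) + 1.8 * (-0.5736, 0.8192) = (2.1250 + -1.0324, 0.5694 + 1.4745) = (1.0926, 2.0439)
link 2: phi[2] = 15 + 110 + 70 = 195 deg
  cos(195 deg) = -0.9659, sin(195 deg) = -0.2588
  joint[3] = (1.0926, 2.0439) + 8 * (-0.9659, -0.2588) = (1.0926 + -7.7274, 2.0439 + -2.0706) = (-6.6348, -0.0267)
End effector: (-6.6348, -0.0267)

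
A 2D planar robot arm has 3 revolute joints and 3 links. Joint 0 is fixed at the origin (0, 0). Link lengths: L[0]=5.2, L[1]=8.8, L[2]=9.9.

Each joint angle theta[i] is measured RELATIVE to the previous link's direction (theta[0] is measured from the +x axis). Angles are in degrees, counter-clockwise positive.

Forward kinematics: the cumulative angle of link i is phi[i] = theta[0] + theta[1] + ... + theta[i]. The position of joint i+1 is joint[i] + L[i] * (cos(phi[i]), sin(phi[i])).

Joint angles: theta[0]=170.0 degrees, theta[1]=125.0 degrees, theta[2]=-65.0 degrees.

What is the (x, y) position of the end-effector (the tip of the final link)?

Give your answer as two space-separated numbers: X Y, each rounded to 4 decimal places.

joint[0] = (0.0000, 0.0000)  (base)
link 0: phi[0] = 170 = 170 deg
  cos(170 deg) = -0.9848, sin(170 deg) = 0.1736
  joint[1] = (0.0000, 0.0000) + 5.2 * (-0.9848, 0.1736) = (0.0000 + -5.1210, 0.0000 + 0.9030) = (-5.1210, 0.9030)
link 1: phi[1] = 170 + 125 = 295 deg
  cos(295 deg) = 0.4226, sin(295 deg) = -0.9063
  joint[2] = (-5.1210, 0.9030) + 8.8 * (0.4226, -0.9063) = (-5.1210 + 3.7190, 0.9030 + -7.9755) = (-1.4020, -7.0725)
link 2: phi[2] = 170 + 125 + -65 = 230 deg
  cos(230 deg) = -0.6428, sin(230 deg) = -0.7660
  joint[3] = (-1.4020, -7.0725) + 9.9 * (-0.6428, -0.7660) = (-1.4020 + -6.3636, -7.0725 + -7.5838) = (-7.7656, -14.6564)
End effector: (-7.7656, -14.6564)

Answer: -7.7656 -14.6564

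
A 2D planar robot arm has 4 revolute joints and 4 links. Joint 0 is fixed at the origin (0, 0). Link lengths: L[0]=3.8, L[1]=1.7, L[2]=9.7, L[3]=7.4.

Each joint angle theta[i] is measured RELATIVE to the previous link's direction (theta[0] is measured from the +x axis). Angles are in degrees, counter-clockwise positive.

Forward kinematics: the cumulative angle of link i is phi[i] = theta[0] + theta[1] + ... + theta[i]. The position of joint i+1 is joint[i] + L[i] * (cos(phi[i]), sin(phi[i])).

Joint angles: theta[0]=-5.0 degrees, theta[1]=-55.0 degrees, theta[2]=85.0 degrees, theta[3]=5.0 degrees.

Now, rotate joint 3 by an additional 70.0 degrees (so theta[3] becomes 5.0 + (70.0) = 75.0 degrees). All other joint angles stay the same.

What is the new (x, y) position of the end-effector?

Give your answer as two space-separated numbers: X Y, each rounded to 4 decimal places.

joint[0] = (0.0000, 0.0000)  (base)
link 0: phi[0] = -5 = -5 deg
  cos(-5 deg) = 0.9962, sin(-5 deg) = -0.0872
  joint[1] = (0.0000, 0.0000) + 3.8 * (0.9962, -0.0872) = (0.0000 + 3.7855, 0.0000 + -0.3312) = (3.7855, -0.3312)
link 1: phi[1] = -5 + -55 = -60 deg
  cos(-60 deg) = 0.5000, sin(-60 deg) = -0.8660
  joint[2] = (3.7855, -0.3312) + 1.7 * (0.5000, -0.8660) = (3.7855 + 0.8500, -0.3312 + -1.4722) = (4.6355, -1.8034)
link 2: phi[2] = -5 + -55 + 85 = 25 deg
  cos(25 deg) = 0.9063, sin(25 deg) = 0.4226
  joint[3] = (4.6355, -1.8034) + 9.7 * (0.9063, 0.4226) = (4.6355 + 8.7912, -1.8034 + 4.0994) = (13.4267, 2.2960)
link 3: phi[3] = -5 + -55 + 85 + 75 = 100 deg
  cos(100 deg) = -0.1736, sin(100 deg) = 0.9848
  joint[4] = (13.4267, 2.2960) + 7.4 * (-0.1736, 0.9848) = (13.4267 + -1.2850, 2.2960 + 7.2876) = (12.1417, 9.5835)
End effector: (12.1417, 9.5835)

Answer: 12.1417 9.5835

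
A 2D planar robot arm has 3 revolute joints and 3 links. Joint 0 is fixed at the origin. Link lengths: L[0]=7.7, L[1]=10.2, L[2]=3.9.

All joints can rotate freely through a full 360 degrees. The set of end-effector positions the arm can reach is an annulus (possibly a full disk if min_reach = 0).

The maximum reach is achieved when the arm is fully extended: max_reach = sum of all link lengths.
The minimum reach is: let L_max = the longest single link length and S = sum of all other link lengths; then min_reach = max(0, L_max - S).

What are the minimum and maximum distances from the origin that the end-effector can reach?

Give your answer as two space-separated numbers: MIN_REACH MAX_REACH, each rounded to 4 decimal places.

Answer: 0.0000 21.8000

Derivation:
Link lengths: [7.7, 10.2, 3.9]
max_reach = 7.7 + 10.2 + 3.9 = 21.8
L_max = max([7.7, 10.2, 3.9]) = 10.2
S (sum of others) = 21.8 - 10.2 = 11.6
min_reach = max(0, 10.2 - 11.6) = max(0, -1.4) = 0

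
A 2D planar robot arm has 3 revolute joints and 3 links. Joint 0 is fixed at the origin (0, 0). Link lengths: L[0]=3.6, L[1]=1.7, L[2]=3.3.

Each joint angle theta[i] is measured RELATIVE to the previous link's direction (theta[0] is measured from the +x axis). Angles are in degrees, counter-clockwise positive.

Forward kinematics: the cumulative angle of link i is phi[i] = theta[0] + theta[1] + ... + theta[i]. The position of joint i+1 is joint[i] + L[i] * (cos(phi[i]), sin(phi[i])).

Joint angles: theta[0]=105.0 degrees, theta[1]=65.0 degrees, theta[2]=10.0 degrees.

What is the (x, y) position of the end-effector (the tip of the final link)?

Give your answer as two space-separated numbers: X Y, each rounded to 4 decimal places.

Answer: -5.9059 3.7725

Derivation:
joint[0] = (0.0000, 0.0000)  (base)
link 0: phi[0] = 105 = 105 deg
  cos(105 deg) = -0.2588, sin(105 deg) = 0.9659
  joint[1] = (0.0000, 0.0000) + 3.6 * (-0.2588, 0.9659) = (0.0000 + -0.9317, 0.0000 + 3.4773) = (-0.9317, 3.4773)
link 1: phi[1] = 105 + 65 = 170 deg
  cos(170 deg) = -0.9848, sin(170 deg) = 0.1736
  joint[2] = (-0.9317, 3.4773) + 1.7 * (-0.9848, 0.1736) = (-0.9317 + -1.6742, 3.4773 + 0.2952) = (-2.6059, 3.7725)
link 2: phi[2] = 105 + 65 + 10 = 180 deg
  cos(180 deg) = -1.0000, sin(180 deg) = 0.0000
  joint[3] = (-2.6059, 3.7725) + 3.3 * (-1.0000, 0.0000) = (-2.6059 + -3.3000, 3.7725 + 0.0000) = (-5.9059, 3.7725)
End effector: (-5.9059, 3.7725)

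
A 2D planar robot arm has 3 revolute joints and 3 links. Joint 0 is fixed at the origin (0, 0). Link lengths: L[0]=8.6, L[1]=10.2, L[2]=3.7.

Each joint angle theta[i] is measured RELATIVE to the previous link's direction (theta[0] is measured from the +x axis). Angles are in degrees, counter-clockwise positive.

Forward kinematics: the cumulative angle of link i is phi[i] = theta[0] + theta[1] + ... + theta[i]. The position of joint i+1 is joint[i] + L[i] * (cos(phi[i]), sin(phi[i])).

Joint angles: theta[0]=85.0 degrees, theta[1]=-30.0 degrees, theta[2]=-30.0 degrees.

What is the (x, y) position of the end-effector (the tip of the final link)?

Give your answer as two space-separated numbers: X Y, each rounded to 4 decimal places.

Answer: 9.9534 18.4863

Derivation:
joint[0] = (0.0000, 0.0000)  (base)
link 0: phi[0] = 85 = 85 deg
  cos(85 deg) = 0.0872, sin(85 deg) = 0.9962
  joint[1] = (0.0000, 0.0000) + 8.6 * (0.0872, 0.9962) = (0.0000 + 0.7495, 0.0000 + 8.5673) = (0.7495, 8.5673)
link 1: phi[1] = 85 + -30 = 55 deg
  cos(55 deg) = 0.5736, sin(55 deg) = 0.8192
  joint[2] = (0.7495, 8.5673) + 10.2 * (0.5736, 0.8192) = (0.7495 + 5.8505, 8.5673 + 8.3554) = (6.6000, 16.9226)
link 2: phi[2] = 85 + -30 + -30 = 25 deg
  cos(25 deg) = 0.9063, sin(25 deg) = 0.4226
  joint[3] = (6.6000, 16.9226) + 3.7 * (0.9063, 0.4226) = (6.6000 + 3.3533, 16.9226 + 1.5637) = (9.9534, 18.4863)
End effector: (9.9534, 18.4863)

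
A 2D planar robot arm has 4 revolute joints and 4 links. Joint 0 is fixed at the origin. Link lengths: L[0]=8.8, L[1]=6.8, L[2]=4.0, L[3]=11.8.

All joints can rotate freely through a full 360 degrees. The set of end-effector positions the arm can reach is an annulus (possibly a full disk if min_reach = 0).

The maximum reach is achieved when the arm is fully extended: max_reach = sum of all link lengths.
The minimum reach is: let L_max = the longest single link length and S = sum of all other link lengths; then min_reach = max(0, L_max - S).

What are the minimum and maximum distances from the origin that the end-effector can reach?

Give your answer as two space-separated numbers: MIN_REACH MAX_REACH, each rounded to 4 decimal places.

Link lengths: [8.8, 6.8, 4.0, 11.8]
max_reach = 8.8 + 6.8 + 4 + 11.8 = 31.4
L_max = max([8.8, 6.8, 4.0, 11.8]) = 11.8
S (sum of others) = 31.4 - 11.8 = 19.6
min_reach = max(0, 11.8 - 19.6) = max(0, -7.8) = 0

Answer: 0.0000 31.4000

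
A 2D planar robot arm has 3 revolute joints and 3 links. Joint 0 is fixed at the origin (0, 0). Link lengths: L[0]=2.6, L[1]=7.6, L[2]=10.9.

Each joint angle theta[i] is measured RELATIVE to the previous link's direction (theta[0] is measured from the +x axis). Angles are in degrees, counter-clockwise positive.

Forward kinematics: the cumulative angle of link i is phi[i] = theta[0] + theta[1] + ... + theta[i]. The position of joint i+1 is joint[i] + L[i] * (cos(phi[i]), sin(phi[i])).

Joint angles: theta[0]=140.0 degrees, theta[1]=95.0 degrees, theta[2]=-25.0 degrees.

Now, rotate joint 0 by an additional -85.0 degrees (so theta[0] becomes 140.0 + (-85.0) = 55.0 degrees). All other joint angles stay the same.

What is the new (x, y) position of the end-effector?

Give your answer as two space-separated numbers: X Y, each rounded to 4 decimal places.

joint[0] = (0.0000, 0.0000)  (base)
link 0: phi[0] = 55 = 55 deg
  cos(55 deg) = 0.5736, sin(55 deg) = 0.8192
  joint[1] = (0.0000, 0.0000) + 2.6 * (0.5736, 0.8192) = (0.0000 + 1.4913, 0.0000 + 2.1298) = (1.4913, 2.1298)
link 1: phi[1] = 55 + 95 = 150 deg
  cos(150 deg) = -0.8660, sin(150 deg) = 0.5000
  joint[2] = (1.4913, 2.1298) + 7.6 * (-0.8660, 0.5000) = (1.4913 + -6.5818, 2.1298 + 3.8000) = (-5.0905, 5.9298)
link 2: phi[2] = 55 + 95 + -25 = 125 deg
  cos(125 deg) = -0.5736, sin(125 deg) = 0.8192
  joint[3] = (-5.0905, 5.9298) + 10.9 * (-0.5736, 0.8192) = (-5.0905 + -6.2520, 5.9298 + 8.9288) = (-11.3425, 14.8586)
End effector: (-11.3425, 14.8586)

Answer: -11.3425 14.8586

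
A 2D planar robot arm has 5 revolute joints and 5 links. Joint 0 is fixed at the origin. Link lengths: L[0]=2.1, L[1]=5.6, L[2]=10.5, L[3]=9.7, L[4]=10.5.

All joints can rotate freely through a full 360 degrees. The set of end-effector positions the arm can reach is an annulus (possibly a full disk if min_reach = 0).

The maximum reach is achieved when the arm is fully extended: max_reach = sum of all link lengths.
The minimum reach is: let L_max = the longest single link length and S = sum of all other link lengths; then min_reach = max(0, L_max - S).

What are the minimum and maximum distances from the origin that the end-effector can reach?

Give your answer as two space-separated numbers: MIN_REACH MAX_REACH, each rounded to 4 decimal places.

Answer: 0.0000 38.4000

Derivation:
Link lengths: [2.1, 5.6, 10.5, 9.7, 10.5]
max_reach = 2.1 + 5.6 + 10.5 + 9.7 + 10.5 = 38.4
L_max = max([2.1, 5.6, 10.5, 9.7, 10.5]) = 10.5
S (sum of others) = 38.4 - 10.5 = 27.9
min_reach = max(0, 10.5 - 27.9) = max(0, -17.4) = 0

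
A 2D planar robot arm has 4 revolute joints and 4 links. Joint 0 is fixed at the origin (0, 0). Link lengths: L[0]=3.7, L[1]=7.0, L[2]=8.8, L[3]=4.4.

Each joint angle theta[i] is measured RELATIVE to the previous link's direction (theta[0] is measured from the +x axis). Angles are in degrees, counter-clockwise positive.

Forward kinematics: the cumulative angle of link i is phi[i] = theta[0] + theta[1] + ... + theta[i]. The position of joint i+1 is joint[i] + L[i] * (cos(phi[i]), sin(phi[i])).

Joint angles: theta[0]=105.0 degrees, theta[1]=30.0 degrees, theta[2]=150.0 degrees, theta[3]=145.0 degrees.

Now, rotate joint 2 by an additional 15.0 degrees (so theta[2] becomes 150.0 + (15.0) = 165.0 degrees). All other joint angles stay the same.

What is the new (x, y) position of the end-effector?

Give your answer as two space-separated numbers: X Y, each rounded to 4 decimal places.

joint[0] = (0.0000, 0.0000)  (base)
link 0: phi[0] = 105 = 105 deg
  cos(105 deg) = -0.2588, sin(105 deg) = 0.9659
  joint[1] = (0.0000, 0.0000) + 3.7 * (-0.2588, 0.9659) = (0.0000 + -0.9576, 0.0000 + 3.5739) = (-0.9576, 3.5739)
link 1: phi[1] = 105 + 30 = 135 deg
  cos(135 deg) = -0.7071, sin(135 deg) = 0.7071
  joint[2] = (-0.9576, 3.5739) + 7 * (-0.7071, 0.7071) = (-0.9576 + -4.9497, 3.5739 + 4.9497) = (-5.9074, 8.5237)
link 2: phi[2] = 105 + 30 + 165 = 300 deg
  cos(300 deg) = 0.5000, sin(300 deg) = -0.8660
  joint[3] = (-5.9074, 8.5237) + 8.8 * (0.5000, -0.8660) = (-5.9074 + 4.4000, 8.5237 + -7.6210) = (-1.5074, 0.9026)
link 3: phi[3] = 105 + 30 + 165 + 145 = 445 deg
  cos(445 deg) = 0.0872, sin(445 deg) = 0.9962
  joint[4] = (-1.5074, 0.9026) + 4.4 * (0.0872, 0.9962) = (-1.5074 + 0.3835, 0.9026 + 4.3833) = (-1.1239, 5.2859)
End effector: (-1.1239, 5.2859)

Answer: -1.1239 5.2859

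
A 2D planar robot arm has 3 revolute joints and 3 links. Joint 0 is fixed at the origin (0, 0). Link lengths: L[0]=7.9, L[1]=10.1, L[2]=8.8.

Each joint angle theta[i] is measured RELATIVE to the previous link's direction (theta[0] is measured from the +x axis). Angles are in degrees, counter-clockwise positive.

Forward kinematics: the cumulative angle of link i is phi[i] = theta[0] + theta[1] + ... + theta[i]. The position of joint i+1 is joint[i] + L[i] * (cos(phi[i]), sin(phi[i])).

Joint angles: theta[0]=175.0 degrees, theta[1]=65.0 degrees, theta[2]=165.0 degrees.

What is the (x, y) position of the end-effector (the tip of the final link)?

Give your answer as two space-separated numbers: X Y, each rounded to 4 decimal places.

joint[0] = (0.0000, 0.0000)  (base)
link 0: phi[0] = 175 = 175 deg
  cos(175 deg) = -0.9962, sin(175 deg) = 0.0872
  joint[1] = (0.0000, 0.0000) + 7.9 * (-0.9962, 0.0872) = (0.0000 + -7.8699, 0.0000 + 0.6885) = (-7.8699, 0.6885)
link 1: phi[1] = 175 + 65 = 240 deg
  cos(240 deg) = -0.5000, sin(240 deg) = -0.8660
  joint[2] = (-7.8699, 0.6885) + 10.1 * (-0.5000, -0.8660) = (-7.8699 + -5.0500, 0.6885 + -8.7469) = (-12.9199, -8.0583)
link 2: phi[2] = 175 + 65 + 165 = 405 deg
  cos(405 deg) = 0.7071, sin(405 deg) = 0.7071
  joint[3] = (-12.9199, -8.0583) + 8.8 * (0.7071, 0.7071) = (-12.9199 + 6.2225, -8.0583 + 6.2225) = (-6.6974, -1.8358)
End effector: (-6.6974, -1.8358)

Answer: -6.6974 -1.8358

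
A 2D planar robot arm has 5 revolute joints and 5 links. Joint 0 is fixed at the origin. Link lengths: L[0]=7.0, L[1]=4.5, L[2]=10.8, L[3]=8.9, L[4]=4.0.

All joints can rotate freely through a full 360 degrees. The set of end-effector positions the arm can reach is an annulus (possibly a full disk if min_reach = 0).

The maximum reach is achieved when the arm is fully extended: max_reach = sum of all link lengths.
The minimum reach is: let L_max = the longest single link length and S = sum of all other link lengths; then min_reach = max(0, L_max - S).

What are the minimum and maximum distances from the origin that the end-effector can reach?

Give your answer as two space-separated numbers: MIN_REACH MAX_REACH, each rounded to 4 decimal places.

Link lengths: [7.0, 4.5, 10.8, 8.9, 4.0]
max_reach = 7 + 4.5 + 10.8 + 8.9 + 4 = 35.2
L_max = max([7.0, 4.5, 10.8, 8.9, 4.0]) = 10.8
S (sum of others) = 35.2 - 10.8 = 24.4
min_reach = max(0, 10.8 - 24.4) = max(0, -13.6) = 0

Answer: 0.0000 35.2000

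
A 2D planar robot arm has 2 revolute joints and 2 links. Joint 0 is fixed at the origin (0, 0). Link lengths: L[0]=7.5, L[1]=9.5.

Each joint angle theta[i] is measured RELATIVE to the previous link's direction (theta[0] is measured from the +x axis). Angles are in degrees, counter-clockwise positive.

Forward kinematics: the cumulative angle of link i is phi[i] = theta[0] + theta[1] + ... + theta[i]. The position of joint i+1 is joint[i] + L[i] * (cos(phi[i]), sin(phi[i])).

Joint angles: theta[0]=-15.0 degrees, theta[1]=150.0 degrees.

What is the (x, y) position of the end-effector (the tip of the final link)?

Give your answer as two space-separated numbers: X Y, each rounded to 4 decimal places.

Answer: 0.5269 4.7764

Derivation:
joint[0] = (0.0000, 0.0000)  (base)
link 0: phi[0] = -15 = -15 deg
  cos(-15 deg) = 0.9659, sin(-15 deg) = -0.2588
  joint[1] = (0.0000, 0.0000) + 7.5 * (0.9659, -0.2588) = (0.0000 + 7.2444, 0.0000 + -1.9411) = (7.2444, -1.9411)
link 1: phi[1] = -15 + 150 = 135 deg
  cos(135 deg) = -0.7071, sin(135 deg) = 0.7071
  joint[2] = (7.2444, -1.9411) + 9.5 * (-0.7071, 0.7071) = (7.2444 + -6.7175, -1.9411 + 6.7175) = (0.5269, 4.7764)
End effector: (0.5269, 4.7764)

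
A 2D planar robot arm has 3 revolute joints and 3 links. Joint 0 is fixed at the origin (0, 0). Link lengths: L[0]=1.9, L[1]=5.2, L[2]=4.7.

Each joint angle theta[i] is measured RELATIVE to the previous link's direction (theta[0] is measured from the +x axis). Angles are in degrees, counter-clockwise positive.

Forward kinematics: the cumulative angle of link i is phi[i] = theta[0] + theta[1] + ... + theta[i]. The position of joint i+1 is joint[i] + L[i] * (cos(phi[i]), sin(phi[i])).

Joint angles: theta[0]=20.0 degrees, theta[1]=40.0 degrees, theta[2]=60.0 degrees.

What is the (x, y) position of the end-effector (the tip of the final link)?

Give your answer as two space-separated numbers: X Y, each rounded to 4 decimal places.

joint[0] = (0.0000, 0.0000)  (base)
link 0: phi[0] = 20 = 20 deg
  cos(20 deg) = 0.9397, sin(20 deg) = 0.3420
  joint[1] = (0.0000, 0.0000) + 1.9 * (0.9397, 0.3420) = (0.0000 + 1.7854, 0.0000 + 0.6498) = (1.7854, 0.6498)
link 1: phi[1] = 20 + 40 = 60 deg
  cos(60 deg) = 0.5000, sin(60 deg) = 0.8660
  joint[2] = (1.7854, 0.6498) + 5.2 * (0.5000, 0.8660) = (1.7854 + 2.6000, 0.6498 + 4.5033) = (4.3854, 5.1532)
link 2: phi[2] = 20 + 40 + 60 = 120 deg
  cos(120 deg) = -0.5000, sin(120 deg) = 0.8660
  joint[3] = (4.3854, 5.1532) + 4.7 * (-0.5000, 0.8660) = (4.3854 + -2.3500, 5.1532 + 4.0703) = (2.0354, 9.2235)
End effector: (2.0354, 9.2235)

Answer: 2.0354 9.2235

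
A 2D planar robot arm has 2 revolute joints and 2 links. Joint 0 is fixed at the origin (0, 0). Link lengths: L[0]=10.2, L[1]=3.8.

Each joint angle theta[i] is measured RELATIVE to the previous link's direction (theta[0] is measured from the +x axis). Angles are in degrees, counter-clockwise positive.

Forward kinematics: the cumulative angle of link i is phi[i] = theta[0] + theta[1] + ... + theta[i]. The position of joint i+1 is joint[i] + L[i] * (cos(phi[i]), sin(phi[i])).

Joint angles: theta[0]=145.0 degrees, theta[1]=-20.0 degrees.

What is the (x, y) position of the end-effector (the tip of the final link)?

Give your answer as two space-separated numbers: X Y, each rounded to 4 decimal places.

Answer: -10.5349 8.9633

Derivation:
joint[0] = (0.0000, 0.0000)  (base)
link 0: phi[0] = 145 = 145 deg
  cos(145 deg) = -0.8192, sin(145 deg) = 0.5736
  joint[1] = (0.0000, 0.0000) + 10.2 * (-0.8192, 0.5736) = (0.0000 + -8.3554, 0.0000 + 5.8505) = (-8.3554, 5.8505)
link 1: phi[1] = 145 + -20 = 125 deg
  cos(125 deg) = -0.5736, sin(125 deg) = 0.8192
  joint[2] = (-8.3554, 5.8505) + 3.8 * (-0.5736, 0.8192) = (-8.3554 + -2.1796, 5.8505 + 3.1128) = (-10.5349, 8.9633)
End effector: (-10.5349, 8.9633)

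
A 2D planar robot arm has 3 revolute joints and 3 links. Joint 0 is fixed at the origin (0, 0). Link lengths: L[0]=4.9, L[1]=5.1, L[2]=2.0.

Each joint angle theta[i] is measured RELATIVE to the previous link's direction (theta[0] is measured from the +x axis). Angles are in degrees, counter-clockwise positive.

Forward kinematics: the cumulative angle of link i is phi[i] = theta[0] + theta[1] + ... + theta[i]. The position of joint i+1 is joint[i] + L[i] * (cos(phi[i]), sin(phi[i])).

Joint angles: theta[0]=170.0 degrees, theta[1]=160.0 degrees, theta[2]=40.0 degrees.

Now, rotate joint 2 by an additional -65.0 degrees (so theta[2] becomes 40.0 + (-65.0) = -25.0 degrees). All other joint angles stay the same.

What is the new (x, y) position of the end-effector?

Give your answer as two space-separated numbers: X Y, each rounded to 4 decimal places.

Answer: 0.7383 -3.3374

Derivation:
joint[0] = (0.0000, 0.0000)  (base)
link 0: phi[0] = 170 = 170 deg
  cos(170 deg) = -0.9848, sin(170 deg) = 0.1736
  joint[1] = (0.0000, 0.0000) + 4.9 * (-0.9848, 0.1736) = (0.0000 + -4.8256, 0.0000 + 0.8509) = (-4.8256, 0.8509)
link 1: phi[1] = 170 + 160 = 330 deg
  cos(330 deg) = 0.8660, sin(330 deg) = -0.5000
  joint[2] = (-4.8256, 0.8509) + 5.1 * (0.8660, -0.5000) = (-4.8256 + 4.4167, 0.8509 + -2.5500) = (-0.4088, -1.6991)
link 2: phi[2] = 170 + 160 + -25 = 305 deg
  cos(305 deg) = 0.5736, sin(305 deg) = -0.8192
  joint[3] = (-0.4088, -1.6991) + 2 * (0.5736, -0.8192) = (-0.4088 + 1.1472, -1.6991 + -1.6383) = (0.7383, -3.3374)
End effector: (0.7383, -3.3374)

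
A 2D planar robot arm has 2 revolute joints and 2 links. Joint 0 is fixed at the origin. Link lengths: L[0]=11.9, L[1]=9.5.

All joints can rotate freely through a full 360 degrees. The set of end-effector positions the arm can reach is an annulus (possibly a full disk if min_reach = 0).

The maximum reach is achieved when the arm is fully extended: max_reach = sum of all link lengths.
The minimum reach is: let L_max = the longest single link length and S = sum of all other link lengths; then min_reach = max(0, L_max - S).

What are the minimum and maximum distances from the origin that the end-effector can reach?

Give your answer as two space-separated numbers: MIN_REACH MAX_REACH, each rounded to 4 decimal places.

Answer: 2.4000 21.4000

Derivation:
Link lengths: [11.9, 9.5]
max_reach = 11.9 + 9.5 = 21.4
L_max = max([11.9, 9.5]) = 11.9
S (sum of others) = 21.4 - 11.9 = 9.5
min_reach = max(0, 11.9 - 9.5) = max(0, 2.4) = 2.4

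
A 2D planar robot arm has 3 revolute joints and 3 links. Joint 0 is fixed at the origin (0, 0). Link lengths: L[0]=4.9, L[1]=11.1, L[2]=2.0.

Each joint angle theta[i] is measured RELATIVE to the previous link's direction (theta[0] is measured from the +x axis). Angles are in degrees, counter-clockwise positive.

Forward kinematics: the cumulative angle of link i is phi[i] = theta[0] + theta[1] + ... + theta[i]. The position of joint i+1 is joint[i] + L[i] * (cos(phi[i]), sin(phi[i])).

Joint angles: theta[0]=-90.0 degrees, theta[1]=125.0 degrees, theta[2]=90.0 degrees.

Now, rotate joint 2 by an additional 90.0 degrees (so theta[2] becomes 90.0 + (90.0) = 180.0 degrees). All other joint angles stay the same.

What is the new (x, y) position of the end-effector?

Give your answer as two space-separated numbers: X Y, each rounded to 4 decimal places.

joint[0] = (0.0000, 0.0000)  (base)
link 0: phi[0] = -90 = -90 deg
  cos(-90 deg) = 0.0000, sin(-90 deg) = -1.0000
  joint[1] = (0.0000, 0.0000) + 4.9 * (0.0000, -1.0000) = (0.0000 + 0.0000, 0.0000 + -4.9000) = (0.0000, -4.9000)
link 1: phi[1] = -90 + 125 = 35 deg
  cos(35 deg) = 0.8192, sin(35 deg) = 0.5736
  joint[2] = (0.0000, -4.9000) + 11.1 * (0.8192, 0.5736) = (0.0000 + 9.0926, -4.9000 + 6.3667) = (9.0926, 1.4667)
link 2: phi[2] = -90 + 125 + 180 = 215 deg
  cos(215 deg) = -0.8192, sin(215 deg) = -0.5736
  joint[3] = (9.0926, 1.4667) + 2 * (-0.8192, -0.5736) = (9.0926 + -1.6383, 1.4667 + -1.1472) = (7.4543, 0.3195)
End effector: (7.4543, 0.3195)

Answer: 7.4543 0.3195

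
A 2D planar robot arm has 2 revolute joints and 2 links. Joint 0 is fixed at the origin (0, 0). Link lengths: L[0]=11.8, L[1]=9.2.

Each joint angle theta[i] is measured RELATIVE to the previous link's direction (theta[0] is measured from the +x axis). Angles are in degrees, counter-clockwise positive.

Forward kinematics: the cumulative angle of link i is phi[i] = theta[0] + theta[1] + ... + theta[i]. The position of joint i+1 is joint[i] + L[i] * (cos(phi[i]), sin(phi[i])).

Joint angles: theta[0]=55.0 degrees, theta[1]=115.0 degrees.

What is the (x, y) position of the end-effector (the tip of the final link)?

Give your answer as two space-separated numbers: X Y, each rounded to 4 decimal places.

joint[0] = (0.0000, 0.0000)  (base)
link 0: phi[0] = 55 = 55 deg
  cos(55 deg) = 0.5736, sin(55 deg) = 0.8192
  joint[1] = (0.0000, 0.0000) + 11.8 * (0.5736, 0.8192) = (0.0000 + 6.7682, 0.0000 + 9.6660) = (6.7682, 9.6660)
link 1: phi[1] = 55 + 115 = 170 deg
  cos(170 deg) = -0.9848, sin(170 deg) = 0.1736
  joint[2] = (6.7682, 9.6660) + 9.2 * (-0.9848, 0.1736) = (6.7682 + -9.0602, 9.6660 + 1.5976) = (-2.2920, 11.2636)
End effector: (-2.2920, 11.2636)

Answer: -2.2920 11.2636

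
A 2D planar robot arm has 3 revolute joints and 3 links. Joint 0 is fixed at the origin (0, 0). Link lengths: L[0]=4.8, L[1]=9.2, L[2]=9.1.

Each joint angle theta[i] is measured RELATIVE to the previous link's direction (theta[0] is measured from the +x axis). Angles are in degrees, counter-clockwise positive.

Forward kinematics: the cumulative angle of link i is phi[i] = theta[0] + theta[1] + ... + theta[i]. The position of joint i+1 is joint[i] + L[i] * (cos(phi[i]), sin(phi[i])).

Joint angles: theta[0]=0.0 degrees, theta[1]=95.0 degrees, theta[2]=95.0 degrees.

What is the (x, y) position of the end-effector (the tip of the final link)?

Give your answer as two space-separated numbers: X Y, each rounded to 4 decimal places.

Answer: -4.9636 7.5848

Derivation:
joint[0] = (0.0000, 0.0000)  (base)
link 0: phi[0] = 0 = 0 deg
  cos(0 deg) = 1.0000, sin(0 deg) = 0.0000
  joint[1] = (0.0000, 0.0000) + 4.8 * (1.0000, 0.0000) = (0.0000 + 4.8000, 0.0000 + 0.0000) = (4.8000, 0.0000)
link 1: phi[1] = 0 + 95 = 95 deg
  cos(95 deg) = -0.0872, sin(95 deg) = 0.9962
  joint[2] = (4.8000, 0.0000) + 9.2 * (-0.0872, 0.9962) = (4.8000 + -0.8018, 0.0000 + 9.1650) = (3.9982, 9.1650)
link 2: phi[2] = 0 + 95 + 95 = 190 deg
  cos(190 deg) = -0.9848, sin(190 deg) = -0.1736
  joint[3] = (3.9982, 9.1650) + 9.1 * (-0.9848, -0.1736) = (3.9982 + -8.9618, 9.1650 + -1.5802) = (-4.9636, 7.5848)
End effector: (-4.9636, 7.5848)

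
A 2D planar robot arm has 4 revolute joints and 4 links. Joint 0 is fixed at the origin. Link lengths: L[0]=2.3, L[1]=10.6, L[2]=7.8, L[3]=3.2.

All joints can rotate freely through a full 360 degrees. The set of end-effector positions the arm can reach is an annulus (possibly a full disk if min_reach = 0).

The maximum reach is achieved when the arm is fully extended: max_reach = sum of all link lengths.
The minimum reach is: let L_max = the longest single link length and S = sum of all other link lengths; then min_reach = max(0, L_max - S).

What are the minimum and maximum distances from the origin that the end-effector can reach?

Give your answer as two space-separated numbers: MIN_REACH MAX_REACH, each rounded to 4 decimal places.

Answer: 0.0000 23.9000

Derivation:
Link lengths: [2.3, 10.6, 7.8, 3.2]
max_reach = 2.3 + 10.6 + 7.8 + 3.2 = 23.9
L_max = max([2.3, 10.6, 7.8, 3.2]) = 10.6
S (sum of others) = 23.9 - 10.6 = 13.3
min_reach = max(0, 10.6 - 13.3) = max(0, -2.7) = 0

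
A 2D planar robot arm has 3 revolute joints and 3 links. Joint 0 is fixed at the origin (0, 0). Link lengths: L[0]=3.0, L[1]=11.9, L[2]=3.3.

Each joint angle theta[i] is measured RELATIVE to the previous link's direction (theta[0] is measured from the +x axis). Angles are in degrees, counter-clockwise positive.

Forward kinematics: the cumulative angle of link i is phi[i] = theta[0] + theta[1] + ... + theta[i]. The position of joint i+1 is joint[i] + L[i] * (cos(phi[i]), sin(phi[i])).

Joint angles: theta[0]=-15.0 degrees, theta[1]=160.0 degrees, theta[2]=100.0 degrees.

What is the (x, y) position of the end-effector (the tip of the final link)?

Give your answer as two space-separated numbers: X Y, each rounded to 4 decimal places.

joint[0] = (0.0000, 0.0000)  (base)
link 0: phi[0] = -15 = -15 deg
  cos(-15 deg) = 0.9659, sin(-15 deg) = -0.2588
  joint[1] = (0.0000, 0.0000) + 3 * (0.9659, -0.2588) = (0.0000 + 2.8978, 0.0000 + -0.7765) = (2.8978, -0.7765)
link 1: phi[1] = -15 + 160 = 145 deg
  cos(145 deg) = -0.8192, sin(145 deg) = 0.5736
  joint[2] = (2.8978, -0.7765) + 11.9 * (-0.8192, 0.5736) = (2.8978 + -9.7479, -0.7765 + 6.8256) = (-6.8501, 6.0491)
link 2: phi[2] = -15 + 160 + 100 = 245 deg
  cos(245 deg) = -0.4226, sin(245 deg) = -0.9063
  joint[3] = (-6.8501, 6.0491) + 3.3 * (-0.4226, -0.9063) = (-6.8501 + -1.3946, 6.0491 + -2.9908) = (-8.2448, 3.0583)
End effector: (-8.2448, 3.0583)

Answer: -8.2448 3.0583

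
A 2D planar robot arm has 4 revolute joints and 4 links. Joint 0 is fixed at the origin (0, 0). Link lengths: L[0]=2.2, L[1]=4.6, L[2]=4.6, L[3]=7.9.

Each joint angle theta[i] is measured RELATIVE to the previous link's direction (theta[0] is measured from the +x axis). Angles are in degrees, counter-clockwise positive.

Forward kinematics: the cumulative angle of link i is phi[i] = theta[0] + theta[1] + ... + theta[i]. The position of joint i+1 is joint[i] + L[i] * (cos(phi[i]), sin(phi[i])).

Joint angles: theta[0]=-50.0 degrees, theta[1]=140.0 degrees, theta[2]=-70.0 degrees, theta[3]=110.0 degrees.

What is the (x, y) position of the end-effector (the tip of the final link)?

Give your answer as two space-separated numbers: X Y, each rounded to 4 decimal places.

joint[0] = (0.0000, 0.0000)  (base)
link 0: phi[0] = -50 = -50 deg
  cos(-50 deg) = 0.6428, sin(-50 deg) = -0.7660
  joint[1] = (0.0000, 0.0000) + 2.2 * (0.6428, -0.7660) = (0.0000 + 1.4141, 0.0000 + -1.6853) = (1.4141, -1.6853)
link 1: phi[1] = -50 + 140 = 90 deg
  cos(90 deg) = 0.0000, sin(90 deg) = 1.0000
  joint[2] = (1.4141, -1.6853) + 4.6 * (0.0000, 1.0000) = (1.4141 + 0.0000, -1.6853 + 4.6000) = (1.4141, 2.9147)
link 2: phi[2] = -50 + 140 + -70 = 20 deg
  cos(20 deg) = 0.9397, sin(20 deg) = 0.3420
  joint[3] = (1.4141, 2.9147) + 4.6 * (0.9397, 0.3420) = (1.4141 + 4.3226, 2.9147 + 1.5733) = (5.7367, 4.4880)
link 3: phi[3] = -50 + 140 + -70 + 110 = 130 deg
  cos(130 deg) = -0.6428, sin(130 deg) = 0.7660
  joint[4] = (5.7367, 4.4880) + 7.9 * (-0.6428, 0.7660) = (5.7367 + -5.0780, 4.4880 + 6.0518) = (0.6587, 10.5397)
End effector: (0.6587, 10.5397)

Answer: 0.6587 10.5397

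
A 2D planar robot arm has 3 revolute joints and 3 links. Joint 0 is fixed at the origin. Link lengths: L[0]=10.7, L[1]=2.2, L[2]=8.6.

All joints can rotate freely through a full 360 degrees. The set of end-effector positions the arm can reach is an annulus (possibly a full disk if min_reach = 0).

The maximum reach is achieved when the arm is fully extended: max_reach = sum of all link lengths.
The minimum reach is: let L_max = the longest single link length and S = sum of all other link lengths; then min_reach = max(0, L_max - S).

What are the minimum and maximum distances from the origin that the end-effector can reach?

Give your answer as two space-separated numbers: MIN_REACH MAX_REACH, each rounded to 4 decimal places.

Link lengths: [10.7, 2.2, 8.6]
max_reach = 10.7 + 2.2 + 8.6 = 21.5
L_max = max([10.7, 2.2, 8.6]) = 10.7
S (sum of others) = 21.5 - 10.7 = 10.8
min_reach = max(0, 10.7 - 10.8) = max(0, -0.1) = 0

Answer: 0.0000 21.5000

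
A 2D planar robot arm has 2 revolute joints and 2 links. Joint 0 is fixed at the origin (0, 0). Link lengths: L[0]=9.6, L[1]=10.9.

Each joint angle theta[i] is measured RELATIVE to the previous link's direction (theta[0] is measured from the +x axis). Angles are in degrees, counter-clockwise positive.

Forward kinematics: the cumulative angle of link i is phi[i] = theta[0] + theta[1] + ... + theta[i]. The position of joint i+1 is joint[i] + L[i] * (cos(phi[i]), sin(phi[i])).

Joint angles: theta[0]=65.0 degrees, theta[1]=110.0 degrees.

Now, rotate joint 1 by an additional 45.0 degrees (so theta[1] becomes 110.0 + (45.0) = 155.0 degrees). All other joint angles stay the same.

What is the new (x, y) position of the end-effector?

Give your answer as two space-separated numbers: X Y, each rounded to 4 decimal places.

Answer: -4.2927 1.6942

Derivation:
joint[0] = (0.0000, 0.0000)  (base)
link 0: phi[0] = 65 = 65 deg
  cos(65 deg) = 0.4226, sin(65 deg) = 0.9063
  joint[1] = (0.0000, 0.0000) + 9.6 * (0.4226, 0.9063) = (0.0000 + 4.0571, 0.0000 + 8.7006) = (4.0571, 8.7006)
link 1: phi[1] = 65 + 155 = 220 deg
  cos(220 deg) = -0.7660, sin(220 deg) = -0.6428
  joint[2] = (4.0571, 8.7006) + 10.9 * (-0.7660, -0.6428) = (4.0571 + -8.3499, 8.7006 + -7.0064) = (-4.2927, 1.6942)
End effector: (-4.2927, 1.6942)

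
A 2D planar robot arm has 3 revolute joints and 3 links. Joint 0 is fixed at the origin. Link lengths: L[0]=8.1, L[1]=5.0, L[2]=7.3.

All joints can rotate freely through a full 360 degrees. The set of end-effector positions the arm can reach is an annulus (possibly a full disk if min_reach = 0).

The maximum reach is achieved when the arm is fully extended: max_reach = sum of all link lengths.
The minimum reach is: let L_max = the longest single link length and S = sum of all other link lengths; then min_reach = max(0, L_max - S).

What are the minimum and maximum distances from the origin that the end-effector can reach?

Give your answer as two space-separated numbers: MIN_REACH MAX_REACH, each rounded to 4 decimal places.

Answer: 0.0000 20.4000

Derivation:
Link lengths: [8.1, 5.0, 7.3]
max_reach = 8.1 + 5 + 7.3 = 20.4
L_max = max([8.1, 5.0, 7.3]) = 8.1
S (sum of others) = 20.4 - 8.1 = 12.3
min_reach = max(0, 8.1 - 12.3) = max(0, -4.2) = 0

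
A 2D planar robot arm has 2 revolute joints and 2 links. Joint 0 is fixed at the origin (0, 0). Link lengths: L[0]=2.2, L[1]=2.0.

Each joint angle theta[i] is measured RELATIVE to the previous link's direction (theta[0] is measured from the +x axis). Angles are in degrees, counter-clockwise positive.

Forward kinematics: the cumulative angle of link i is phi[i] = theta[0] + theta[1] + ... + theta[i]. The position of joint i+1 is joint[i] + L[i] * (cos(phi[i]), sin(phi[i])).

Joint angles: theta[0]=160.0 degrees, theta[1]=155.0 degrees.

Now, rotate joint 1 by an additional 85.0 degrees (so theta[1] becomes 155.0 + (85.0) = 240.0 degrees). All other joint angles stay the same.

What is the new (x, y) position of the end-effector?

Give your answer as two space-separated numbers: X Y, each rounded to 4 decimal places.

Answer: -0.5352 2.0380

Derivation:
joint[0] = (0.0000, 0.0000)  (base)
link 0: phi[0] = 160 = 160 deg
  cos(160 deg) = -0.9397, sin(160 deg) = 0.3420
  joint[1] = (0.0000, 0.0000) + 2.2 * (-0.9397, 0.3420) = (0.0000 + -2.0673, 0.0000 + 0.7524) = (-2.0673, 0.7524)
link 1: phi[1] = 160 + 240 = 400 deg
  cos(400 deg) = 0.7660, sin(400 deg) = 0.6428
  joint[2] = (-2.0673, 0.7524) + 2 * (0.7660, 0.6428) = (-2.0673 + 1.5321, 0.7524 + 1.2856) = (-0.5352, 2.0380)
End effector: (-0.5352, 2.0380)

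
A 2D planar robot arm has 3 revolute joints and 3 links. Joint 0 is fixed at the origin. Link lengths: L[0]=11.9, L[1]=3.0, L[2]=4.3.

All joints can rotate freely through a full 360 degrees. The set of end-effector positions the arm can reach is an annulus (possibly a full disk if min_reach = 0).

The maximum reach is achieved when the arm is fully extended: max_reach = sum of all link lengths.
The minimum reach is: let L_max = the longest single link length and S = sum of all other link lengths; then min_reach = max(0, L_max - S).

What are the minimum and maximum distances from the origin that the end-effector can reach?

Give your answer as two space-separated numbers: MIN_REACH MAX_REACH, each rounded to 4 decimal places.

Answer: 4.6000 19.2000

Derivation:
Link lengths: [11.9, 3.0, 4.3]
max_reach = 11.9 + 3 + 4.3 = 19.2
L_max = max([11.9, 3.0, 4.3]) = 11.9
S (sum of others) = 19.2 - 11.9 = 7.3
min_reach = max(0, 11.9 - 7.3) = max(0, 4.6) = 4.6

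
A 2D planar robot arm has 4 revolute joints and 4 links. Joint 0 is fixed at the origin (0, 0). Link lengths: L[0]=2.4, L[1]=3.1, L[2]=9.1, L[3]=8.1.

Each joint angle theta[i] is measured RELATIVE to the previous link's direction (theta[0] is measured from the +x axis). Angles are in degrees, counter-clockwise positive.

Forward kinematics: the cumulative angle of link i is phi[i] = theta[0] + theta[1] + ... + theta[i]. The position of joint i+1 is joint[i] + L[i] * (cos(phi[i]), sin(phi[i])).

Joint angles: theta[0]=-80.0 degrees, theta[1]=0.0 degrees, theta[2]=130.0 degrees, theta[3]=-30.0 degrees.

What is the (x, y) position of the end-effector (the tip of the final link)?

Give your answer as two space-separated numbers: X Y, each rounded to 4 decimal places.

Answer: 14.4159 4.3249

Derivation:
joint[0] = (0.0000, 0.0000)  (base)
link 0: phi[0] = -80 = -80 deg
  cos(-80 deg) = 0.1736, sin(-80 deg) = -0.9848
  joint[1] = (0.0000, 0.0000) + 2.4 * (0.1736, -0.9848) = (0.0000 + 0.4168, 0.0000 + -2.3635) = (0.4168, -2.3635)
link 1: phi[1] = -80 + 0 = -80 deg
  cos(-80 deg) = 0.1736, sin(-80 deg) = -0.9848
  joint[2] = (0.4168, -2.3635) + 3.1 * (0.1736, -0.9848) = (0.4168 + 0.5383, -2.3635 + -3.0529) = (0.9551, -5.4164)
link 2: phi[2] = -80 + 0 + 130 = 50 deg
  cos(50 deg) = 0.6428, sin(50 deg) = 0.7660
  joint[3] = (0.9551, -5.4164) + 9.1 * (0.6428, 0.7660) = (0.9551 + 5.8494, -5.4164 + 6.9710) = (6.8044, 1.5546)
link 3: phi[3] = -80 + 0 + 130 + -30 = 20 deg
  cos(20 deg) = 0.9397, sin(20 deg) = 0.3420
  joint[4] = (6.8044, 1.5546) + 8.1 * (0.9397, 0.3420) = (6.8044 + 7.6115, 1.5546 + 2.7704) = (14.4159, 4.3249)
End effector: (14.4159, 4.3249)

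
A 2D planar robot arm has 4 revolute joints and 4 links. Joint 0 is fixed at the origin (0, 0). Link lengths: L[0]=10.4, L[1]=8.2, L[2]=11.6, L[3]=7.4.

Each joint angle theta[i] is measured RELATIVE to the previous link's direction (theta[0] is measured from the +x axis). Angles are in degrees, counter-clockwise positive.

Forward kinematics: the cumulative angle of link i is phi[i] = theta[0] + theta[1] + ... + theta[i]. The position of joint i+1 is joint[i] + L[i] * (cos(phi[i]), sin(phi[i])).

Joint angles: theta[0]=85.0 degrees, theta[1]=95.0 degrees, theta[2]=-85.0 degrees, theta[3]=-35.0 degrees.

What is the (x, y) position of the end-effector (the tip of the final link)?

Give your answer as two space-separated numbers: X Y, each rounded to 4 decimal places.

Answer: -4.6046 28.3249

Derivation:
joint[0] = (0.0000, 0.0000)  (base)
link 0: phi[0] = 85 = 85 deg
  cos(85 deg) = 0.0872, sin(85 deg) = 0.9962
  joint[1] = (0.0000, 0.0000) + 10.4 * (0.0872, 0.9962) = (0.0000 + 0.9064, 0.0000 + 10.3604) = (0.9064, 10.3604)
link 1: phi[1] = 85 + 95 = 180 deg
  cos(180 deg) = -1.0000, sin(180 deg) = 0.0000
  joint[2] = (0.9064, 10.3604) + 8.2 * (-1.0000, 0.0000) = (0.9064 + -8.2000, 10.3604 + 0.0000) = (-7.2936, 10.3604)
link 2: phi[2] = 85 + 95 + -85 = 95 deg
  cos(95 deg) = -0.0872, sin(95 deg) = 0.9962
  joint[3] = (-7.2936, 10.3604) + 11.6 * (-0.0872, 0.9962) = (-7.2936 + -1.0110, 10.3604 + 11.5559) = (-8.3046, 21.9163)
link 3: phi[3] = 85 + 95 + -85 + -35 = 60 deg
  cos(60 deg) = 0.5000, sin(60 deg) = 0.8660
  joint[4] = (-8.3046, 21.9163) + 7.4 * (0.5000, 0.8660) = (-8.3046 + 3.7000, 21.9163 + 6.4086) = (-4.6046, 28.3249)
End effector: (-4.6046, 28.3249)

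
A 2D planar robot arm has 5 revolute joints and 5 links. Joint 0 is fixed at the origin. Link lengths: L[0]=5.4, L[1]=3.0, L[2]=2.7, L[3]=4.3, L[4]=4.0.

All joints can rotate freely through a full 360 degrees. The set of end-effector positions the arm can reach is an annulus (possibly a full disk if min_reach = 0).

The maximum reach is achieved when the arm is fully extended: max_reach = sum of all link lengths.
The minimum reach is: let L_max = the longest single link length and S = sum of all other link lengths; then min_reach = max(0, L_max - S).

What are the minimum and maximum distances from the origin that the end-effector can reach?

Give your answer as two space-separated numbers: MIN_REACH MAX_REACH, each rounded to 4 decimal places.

Link lengths: [5.4, 3.0, 2.7, 4.3, 4.0]
max_reach = 5.4 + 3 + 2.7 + 4.3 + 4 = 19.4
L_max = max([5.4, 3.0, 2.7, 4.3, 4.0]) = 5.4
S (sum of others) = 19.4 - 5.4 = 14
min_reach = max(0, 5.4 - 14) = max(0, -8.6) = 0

Answer: 0.0000 19.4000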